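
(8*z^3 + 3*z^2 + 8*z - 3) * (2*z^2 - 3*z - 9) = 16*z^5 - 18*z^4 - 65*z^3 - 57*z^2 - 63*z + 27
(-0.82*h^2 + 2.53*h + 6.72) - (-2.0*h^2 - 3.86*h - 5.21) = 1.18*h^2 + 6.39*h + 11.93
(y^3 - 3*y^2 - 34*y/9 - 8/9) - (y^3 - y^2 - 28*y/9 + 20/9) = -2*y^2 - 2*y/3 - 28/9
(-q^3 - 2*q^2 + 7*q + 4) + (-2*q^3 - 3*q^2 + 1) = -3*q^3 - 5*q^2 + 7*q + 5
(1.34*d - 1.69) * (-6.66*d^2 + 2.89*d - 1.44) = -8.9244*d^3 + 15.128*d^2 - 6.8137*d + 2.4336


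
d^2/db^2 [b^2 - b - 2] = 2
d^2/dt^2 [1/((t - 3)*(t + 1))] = 2*((t - 3)^2 + (t - 3)*(t + 1) + (t + 1)^2)/((t - 3)^3*(t + 1)^3)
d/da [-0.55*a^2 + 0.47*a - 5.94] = 0.47 - 1.1*a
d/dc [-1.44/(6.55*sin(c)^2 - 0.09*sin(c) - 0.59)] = (18.864*sin(c) - 0.1296)*cos(c)/(-6.55*sin(c)^2 + 0.09*sin(c) + 0.59)^2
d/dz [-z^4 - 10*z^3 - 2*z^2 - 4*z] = -4*z^3 - 30*z^2 - 4*z - 4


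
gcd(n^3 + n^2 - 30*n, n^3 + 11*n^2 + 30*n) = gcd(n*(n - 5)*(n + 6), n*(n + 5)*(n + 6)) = n^2 + 6*n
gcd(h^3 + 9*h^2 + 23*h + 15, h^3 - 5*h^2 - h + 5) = h + 1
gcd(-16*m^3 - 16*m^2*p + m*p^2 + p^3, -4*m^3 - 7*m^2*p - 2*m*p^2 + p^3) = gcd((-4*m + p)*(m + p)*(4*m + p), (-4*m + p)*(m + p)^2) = -4*m^2 - 3*m*p + p^2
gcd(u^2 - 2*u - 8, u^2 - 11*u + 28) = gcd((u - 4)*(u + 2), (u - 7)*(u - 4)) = u - 4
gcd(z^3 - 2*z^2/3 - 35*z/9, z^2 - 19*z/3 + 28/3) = z - 7/3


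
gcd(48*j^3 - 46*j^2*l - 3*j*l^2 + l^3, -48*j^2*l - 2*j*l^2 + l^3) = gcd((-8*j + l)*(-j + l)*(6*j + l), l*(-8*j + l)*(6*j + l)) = 48*j^2 + 2*j*l - l^2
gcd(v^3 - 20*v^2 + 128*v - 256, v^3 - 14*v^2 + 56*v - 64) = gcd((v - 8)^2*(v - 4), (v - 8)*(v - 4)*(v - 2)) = v^2 - 12*v + 32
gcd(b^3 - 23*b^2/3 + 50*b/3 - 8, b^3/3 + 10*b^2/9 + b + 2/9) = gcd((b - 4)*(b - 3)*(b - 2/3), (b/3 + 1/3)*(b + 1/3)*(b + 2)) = 1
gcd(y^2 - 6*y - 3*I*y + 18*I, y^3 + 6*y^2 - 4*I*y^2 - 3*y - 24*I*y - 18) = y - 3*I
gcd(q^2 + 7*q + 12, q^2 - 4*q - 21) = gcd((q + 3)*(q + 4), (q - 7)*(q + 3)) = q + 3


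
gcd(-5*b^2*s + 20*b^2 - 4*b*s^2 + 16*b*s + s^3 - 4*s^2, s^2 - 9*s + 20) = s - 4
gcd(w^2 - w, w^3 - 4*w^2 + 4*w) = w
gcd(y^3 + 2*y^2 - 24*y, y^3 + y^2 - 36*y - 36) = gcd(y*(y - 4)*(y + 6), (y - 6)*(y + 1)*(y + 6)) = y + 6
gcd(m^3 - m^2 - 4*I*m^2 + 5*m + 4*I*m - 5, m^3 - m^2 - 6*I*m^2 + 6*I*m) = m - 1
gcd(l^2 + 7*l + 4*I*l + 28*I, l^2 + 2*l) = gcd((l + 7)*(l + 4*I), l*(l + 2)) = 1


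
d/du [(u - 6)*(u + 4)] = 2*u - 2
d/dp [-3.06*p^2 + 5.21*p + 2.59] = 5.21 - 6.12*p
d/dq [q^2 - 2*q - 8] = 2*q - 2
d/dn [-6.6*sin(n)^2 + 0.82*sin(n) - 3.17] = (0.82 - 13.2*sin(n))*cos(n)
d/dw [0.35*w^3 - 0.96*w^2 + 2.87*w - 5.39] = 1.05*w^2 - 1.92*w + 2.87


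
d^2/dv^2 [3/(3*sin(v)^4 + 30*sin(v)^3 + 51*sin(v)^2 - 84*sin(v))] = 2*(-8*sin(v)^4 - 123*sin(v)^3 - 665*sin(v)^2 - 1464*sin(v) - 1009 + 1009/sin(v) + 644/sin(v)^2 - 784/sin(v)^3)/((sin(v) - 1)^2*(sin(v) + 4)^3*(sin(v) + 7)^3)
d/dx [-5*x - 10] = -5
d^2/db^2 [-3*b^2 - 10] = -6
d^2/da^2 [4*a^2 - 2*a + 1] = 8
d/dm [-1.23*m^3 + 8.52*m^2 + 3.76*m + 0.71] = -3.69*m^2 + 17.04*m + 3.76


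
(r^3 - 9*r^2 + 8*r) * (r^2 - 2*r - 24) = r^5 - 11*r^4 + 2*r^3 + 200*r^2 - 192*r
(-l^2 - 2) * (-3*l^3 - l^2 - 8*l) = 3*l^5 + l^4 + 14*l^3 + 2*l^2 + 16*l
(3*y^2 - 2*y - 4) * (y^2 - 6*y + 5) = 3*y^4 - 20*y^3 + 23*y^2 + 14*y - 20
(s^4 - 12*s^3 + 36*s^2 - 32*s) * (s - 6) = s^5 - 18*s^4 + 108*s^3 - 248*s^2 + 192*s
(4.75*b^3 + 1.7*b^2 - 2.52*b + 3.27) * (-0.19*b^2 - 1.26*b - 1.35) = -0.9025*b^5 - 6.308*b^4 - 8.0757*b^3 + 0.258900000000001*b^2 - 0.7182*b - 4.4145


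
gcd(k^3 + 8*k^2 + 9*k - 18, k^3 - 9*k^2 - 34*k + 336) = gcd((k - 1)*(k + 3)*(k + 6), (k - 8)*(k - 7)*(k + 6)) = k + 6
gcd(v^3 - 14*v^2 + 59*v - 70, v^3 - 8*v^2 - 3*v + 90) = v - 5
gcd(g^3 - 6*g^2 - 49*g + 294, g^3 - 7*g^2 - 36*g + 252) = g^2 - 13*g + 42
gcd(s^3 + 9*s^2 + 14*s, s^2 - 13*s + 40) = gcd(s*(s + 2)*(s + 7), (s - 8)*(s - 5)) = 1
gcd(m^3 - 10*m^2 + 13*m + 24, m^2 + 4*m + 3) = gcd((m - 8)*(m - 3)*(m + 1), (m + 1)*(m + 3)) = m + 1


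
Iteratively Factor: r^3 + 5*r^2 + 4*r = (r + 1)*(r^2 + 4*r) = r*(r + 1)*(r + 4)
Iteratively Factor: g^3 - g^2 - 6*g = (g)*(g^2 - g - 6) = g*(g - 3)*(g + 2)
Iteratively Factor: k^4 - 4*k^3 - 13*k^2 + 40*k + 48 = (k + 1)*(k^3 - 5*k^2 - 8*k + 48) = (k + 1)*(k + 3)*(k^2 - 8*k + 16) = (k - 4)*(k + 1)*(k + 3)*(k - 4)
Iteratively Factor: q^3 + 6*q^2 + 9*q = (q)*(q^2 + 6*q + 9) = q*(q + 3)*(q + 3)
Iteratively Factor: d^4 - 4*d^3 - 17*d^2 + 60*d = (d + 4)*(d^3 - 8*d^2 + 15*d) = (d - 5)*(d + 4)*(d^2 - 3*d) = d*(d - 5)*(d + 4)*(d - 3)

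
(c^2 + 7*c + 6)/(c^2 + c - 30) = (c + 1)/(c - 5)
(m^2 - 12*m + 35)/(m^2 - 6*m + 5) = (m - 7)/(m - 1)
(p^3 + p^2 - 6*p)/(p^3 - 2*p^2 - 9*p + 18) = p/(p - 3)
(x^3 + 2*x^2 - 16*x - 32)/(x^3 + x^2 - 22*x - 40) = (x - 4)/(x - 5)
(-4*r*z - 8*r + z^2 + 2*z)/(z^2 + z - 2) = (-4*r + z)/(z - 1)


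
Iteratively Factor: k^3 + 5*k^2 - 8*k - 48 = (k - 3)*(k^2 + 8*k + 16) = (k - 3)*(k + 4)*(k + 4)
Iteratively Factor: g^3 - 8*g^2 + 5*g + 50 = (g + 2)*(g^2 - 10*g + 25) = (g - 5)*(g + 2)*(g - 5)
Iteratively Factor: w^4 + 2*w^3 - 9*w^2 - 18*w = (w + 3)*(w^3 - w^2 - 6*w) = (w + 2)*(w + 3)*(w^2 - 3*w) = w*(w + 2)*(w + 3)*(w - 3)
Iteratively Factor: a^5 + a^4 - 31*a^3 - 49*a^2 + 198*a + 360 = (a + 3)*(a^4 - 2*a^3 - 25*a^2 + 26*a + 120) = (a - 5)*(a + 3)*(a^3 + 3*a^2 - 10*a - 24) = (a - 5)*(a - 3)*(a + 3)*(a^2 + 6*a + 8) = (a - 5)*(a - 3)*(a + 2)*(a + 3)*(a + 4)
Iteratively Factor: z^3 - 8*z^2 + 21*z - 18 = (z - 2)*(z^2 - 6*z + 9) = (z - 3)*(z - 2)*(z - 3)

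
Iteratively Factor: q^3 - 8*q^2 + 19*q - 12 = (q - 1)*(q^2 - 7*q + 12) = (q - 4)*(q - 1)*(q - 3)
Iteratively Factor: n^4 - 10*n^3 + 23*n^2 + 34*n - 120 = (n - 5)*(n^3 - 5*n^2 - 2*n + 24) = (n - 5)*(n - 4)*(n^2 - n - 6) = (n - 5)*(n - 4)*(n - 3)*(n + 2)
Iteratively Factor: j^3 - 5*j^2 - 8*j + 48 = (j - 4)*(j^2 - j - 12) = (j - 4)^2*(j + 3)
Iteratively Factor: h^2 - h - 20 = (h + 4)*(h - 5)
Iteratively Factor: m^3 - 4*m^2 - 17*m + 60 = (m - 3)*(m^2 - m - 20) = (m - 3)*(m + 4)*(m - 5)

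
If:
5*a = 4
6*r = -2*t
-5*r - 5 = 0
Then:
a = 4/5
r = -1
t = 3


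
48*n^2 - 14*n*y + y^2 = (-8*n + y)*(-6*n + y)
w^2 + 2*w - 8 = (w - 2)*(w + 4)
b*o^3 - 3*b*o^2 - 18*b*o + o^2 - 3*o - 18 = (o - 6)*(o + 3)*(b*o + 1)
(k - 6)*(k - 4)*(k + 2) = k^3 - 8*k^2 + 4*k + 48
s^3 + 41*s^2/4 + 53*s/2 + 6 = (s + 1/4)*(s + 4)*(s + 6)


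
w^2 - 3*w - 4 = (w - 4)*(w + 1)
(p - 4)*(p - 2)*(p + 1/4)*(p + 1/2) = p^4 - 21*p^3/4 + 29*p^2/8 + 21*p/4 + 1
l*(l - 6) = l^2 - 6*l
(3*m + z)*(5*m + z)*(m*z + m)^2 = 15*m^4*z^2 + 30*m^4*z + 15*m^4 + 8*m^3*z^3 + 16*m^3*z^2 + 8*m^3*z + m^2*z^4 + 2*m^2*z^3 + m^2*z^2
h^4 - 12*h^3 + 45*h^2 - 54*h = h*(h - 6)*(h - 3)^2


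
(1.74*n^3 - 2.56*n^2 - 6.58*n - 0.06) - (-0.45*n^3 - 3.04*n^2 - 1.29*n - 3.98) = 2.19*n^3 + 0.48*n^2 - 5.29*n + 3.92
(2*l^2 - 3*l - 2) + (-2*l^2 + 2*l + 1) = -l - 1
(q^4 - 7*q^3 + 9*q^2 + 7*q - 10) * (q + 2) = q^5 - 5*q^4 - 5*q^3 + 25*q^2 + 4*q - 20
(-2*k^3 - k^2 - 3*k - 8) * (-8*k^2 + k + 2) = 16*k^5 + 6*k^4 + 19*k^3 + 59*k^2 - 14*k - 16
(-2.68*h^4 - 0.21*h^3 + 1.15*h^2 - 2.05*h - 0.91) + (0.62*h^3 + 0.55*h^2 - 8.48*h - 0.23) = -2.68*h^4 + 0.41*h^3 + 1.7*h^2 - 10.53*h - 1.14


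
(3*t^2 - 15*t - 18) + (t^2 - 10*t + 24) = 4*t^2 - 25*t + 6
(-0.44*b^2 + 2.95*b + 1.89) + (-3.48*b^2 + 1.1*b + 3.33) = -3.92*b^2 + 4.05*b + 5.22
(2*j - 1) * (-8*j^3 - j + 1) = -16*j^4 + 8*j^3 - 2*j^2 + 3*j - 1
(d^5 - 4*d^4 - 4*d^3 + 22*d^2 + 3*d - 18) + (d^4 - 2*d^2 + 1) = d^5 - 3*d^4 - 4*d^3 + 20*d^2 + 3*d - 17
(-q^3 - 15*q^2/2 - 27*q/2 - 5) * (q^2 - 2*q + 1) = -q^5 - 11*q^4/2 + q^3/2 + 29*q^2/2 - 7*q/2 - 5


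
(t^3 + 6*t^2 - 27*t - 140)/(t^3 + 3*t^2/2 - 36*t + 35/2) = 2*(t + 4)/(2*t - 1)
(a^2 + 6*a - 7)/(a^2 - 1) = (a + 7)/(a + 1)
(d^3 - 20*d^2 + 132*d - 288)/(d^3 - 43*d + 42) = (d^2 - 14*d + 48)/(d^2 + 6*d - 7)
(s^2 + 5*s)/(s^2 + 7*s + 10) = s/(s + 2)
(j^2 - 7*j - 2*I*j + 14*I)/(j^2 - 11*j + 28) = (j - 2*I)/(j - 4)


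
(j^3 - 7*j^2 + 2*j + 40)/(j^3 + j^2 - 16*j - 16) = (j^2 - 3*j - 10)/(j^2 + 5*j + 4)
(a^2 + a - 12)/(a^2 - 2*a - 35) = (-a^2 - a + 12)/(-a^2 + 2*a + 35)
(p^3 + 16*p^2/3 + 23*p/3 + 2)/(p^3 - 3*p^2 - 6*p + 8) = (p^2 + 10*p/3 + 1)/(p^2 - 5*p + 4)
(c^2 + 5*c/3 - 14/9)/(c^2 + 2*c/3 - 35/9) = (3*c - 2)/(3*c - 5)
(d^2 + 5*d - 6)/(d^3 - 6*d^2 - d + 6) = (d + 6)/(d^2 - 5*d - 6)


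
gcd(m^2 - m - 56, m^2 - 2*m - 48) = m - 8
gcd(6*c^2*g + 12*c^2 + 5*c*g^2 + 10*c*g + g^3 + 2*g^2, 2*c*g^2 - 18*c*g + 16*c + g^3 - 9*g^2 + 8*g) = 2*c + g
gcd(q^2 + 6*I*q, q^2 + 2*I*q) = q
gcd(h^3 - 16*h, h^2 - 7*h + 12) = h - 4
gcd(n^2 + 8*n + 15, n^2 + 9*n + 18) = n + 3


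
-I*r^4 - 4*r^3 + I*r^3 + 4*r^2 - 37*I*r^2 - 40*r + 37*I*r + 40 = (r - 8*I)*(r - I)*(r + 5*I)*(-I*r + I)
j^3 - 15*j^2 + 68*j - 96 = (j - 8)*(j - 4)*(j - 3)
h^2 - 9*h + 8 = (h - 8)*(h - 1)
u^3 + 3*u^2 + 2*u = u*(u + 1)*(u + 2)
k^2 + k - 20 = (k - 4)*(k + 5)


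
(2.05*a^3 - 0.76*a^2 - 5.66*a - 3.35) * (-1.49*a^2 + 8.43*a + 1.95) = -3.0545*a^5 + 18.4139*a^4 + 6.0241*a^3 - 44.2043*a^2 - 39.2775*a - 6.5325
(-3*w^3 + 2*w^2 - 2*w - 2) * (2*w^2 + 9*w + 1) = -6*w^5 - 23*w^4 + 11*w^3 - 20*w^2 - 20*w - 2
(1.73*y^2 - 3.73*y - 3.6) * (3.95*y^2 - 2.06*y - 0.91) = 6.8335*y^4 - 18.2973*y^3 - 8.1105*y^2 + 10.8103*y + 3.276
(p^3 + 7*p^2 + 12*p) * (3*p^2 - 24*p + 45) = 3*p^5 - 3*p^4 - 87*p^3 + 27*p^2 + 540*p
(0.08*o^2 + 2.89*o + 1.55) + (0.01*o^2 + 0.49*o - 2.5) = 0.09*o^2 + 3.38*o - 0.95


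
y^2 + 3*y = y*(y + 3)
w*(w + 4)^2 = w^3 + 8*w^2 + 16*w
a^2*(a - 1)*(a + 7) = a^4 + 6*a^3 - 7*a^2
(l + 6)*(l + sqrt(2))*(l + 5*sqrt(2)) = l^3 + 6*l^2 + 6*sqrt(2)*l^2 + 10*l + 36*sqrt(2)*l + 60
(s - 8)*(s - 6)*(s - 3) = s^3 - 17*s^2 + 90*s - 144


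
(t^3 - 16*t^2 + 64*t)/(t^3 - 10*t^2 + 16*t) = (t - 8)/(t - 2)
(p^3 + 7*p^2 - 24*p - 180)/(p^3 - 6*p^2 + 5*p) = (p^2 + 12*p + 36)/(p*(p - 1))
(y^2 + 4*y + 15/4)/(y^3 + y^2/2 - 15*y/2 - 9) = (y + 5/2)/(y^2 - y - 6)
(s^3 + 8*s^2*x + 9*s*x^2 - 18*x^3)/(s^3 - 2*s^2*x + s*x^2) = (-s^2 - 9*s*x - 18*x^2)/(s*(-s + x))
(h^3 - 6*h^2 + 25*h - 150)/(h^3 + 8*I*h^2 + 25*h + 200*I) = (h - 6)/(h + 8*I)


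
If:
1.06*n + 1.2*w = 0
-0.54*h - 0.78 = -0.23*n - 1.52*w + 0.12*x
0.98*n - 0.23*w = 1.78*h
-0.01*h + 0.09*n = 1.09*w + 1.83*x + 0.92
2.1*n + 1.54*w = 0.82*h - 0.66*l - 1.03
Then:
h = -0.31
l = -1.42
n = -0.47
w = 0.41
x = -0.77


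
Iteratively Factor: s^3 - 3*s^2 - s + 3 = (s - 1)*(s^2 - 2*s - 3) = (s - 3)*(s - 1)*(s + 1)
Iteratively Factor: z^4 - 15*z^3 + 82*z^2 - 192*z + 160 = (z - 2)*(z^3 - 13*z^2 + 56*z - 80) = (z - 4)*(z - 2)*(z^2 - 9*z + 20) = (z - 5)*(z - 4)*(z - 2)*(z - 4)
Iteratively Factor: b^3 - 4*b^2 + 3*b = (b - 1)*(b^2 - 3*b) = (b - 3)*(b - 1)*(b)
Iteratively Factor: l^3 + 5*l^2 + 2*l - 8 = (l + 2)*(l^2 + 3*l - 4) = (l - 1)*(l + 2)*(l + 4)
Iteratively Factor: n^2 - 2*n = (n)*(n - 2)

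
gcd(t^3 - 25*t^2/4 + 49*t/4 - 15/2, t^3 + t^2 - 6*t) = t - 2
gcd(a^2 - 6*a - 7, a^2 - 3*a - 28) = a - 7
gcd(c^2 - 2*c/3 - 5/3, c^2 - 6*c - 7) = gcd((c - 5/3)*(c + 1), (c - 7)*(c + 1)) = c + 1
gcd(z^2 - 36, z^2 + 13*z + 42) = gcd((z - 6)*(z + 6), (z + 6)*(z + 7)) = z + 6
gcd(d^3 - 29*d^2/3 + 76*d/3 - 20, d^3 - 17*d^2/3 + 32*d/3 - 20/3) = d^2 - 11*d/3 + 10/3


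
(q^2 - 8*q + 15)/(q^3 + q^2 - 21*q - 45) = (q - 3)/(q^2 + 6*q + 9)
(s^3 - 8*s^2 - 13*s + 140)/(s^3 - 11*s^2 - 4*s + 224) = (s - 5)/(s - 8)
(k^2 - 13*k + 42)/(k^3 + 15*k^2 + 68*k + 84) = (k^2 - 13*k + 42)/(k^3 + 15*k^2 + 68*k + 84)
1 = 1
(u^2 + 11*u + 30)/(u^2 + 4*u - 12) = (u + 5)/(u - 2)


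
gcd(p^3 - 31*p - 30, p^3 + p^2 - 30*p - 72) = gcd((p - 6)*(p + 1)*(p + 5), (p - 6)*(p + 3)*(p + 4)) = p - 6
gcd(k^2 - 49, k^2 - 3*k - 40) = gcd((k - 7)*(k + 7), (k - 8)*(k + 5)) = 1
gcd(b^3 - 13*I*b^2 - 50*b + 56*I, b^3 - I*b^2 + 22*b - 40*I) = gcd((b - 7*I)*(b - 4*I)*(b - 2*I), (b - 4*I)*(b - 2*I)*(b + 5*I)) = b^2 - 6*I*b - 8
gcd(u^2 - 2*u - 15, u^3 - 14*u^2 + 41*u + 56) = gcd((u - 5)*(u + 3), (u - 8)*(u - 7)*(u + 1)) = 1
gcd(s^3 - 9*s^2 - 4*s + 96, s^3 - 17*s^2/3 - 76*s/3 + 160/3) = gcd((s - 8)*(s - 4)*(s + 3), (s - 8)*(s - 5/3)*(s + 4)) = s - 8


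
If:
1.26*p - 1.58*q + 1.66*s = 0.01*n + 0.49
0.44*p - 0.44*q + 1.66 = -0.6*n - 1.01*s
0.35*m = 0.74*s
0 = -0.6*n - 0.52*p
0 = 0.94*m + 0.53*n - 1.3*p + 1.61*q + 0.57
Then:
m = 1.28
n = -4.25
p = 4.91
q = 4.27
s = 0.60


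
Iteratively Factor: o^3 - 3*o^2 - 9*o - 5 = (o + 1)*(o^2 - 4*o - 5) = (o - 5)*(o + 1)*(o + 1)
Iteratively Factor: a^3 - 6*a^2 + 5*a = (a)*(a^2 - 6*a + 5) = a*(a - 5)*(a - 1)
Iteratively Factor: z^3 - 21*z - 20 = (z - 5)*(z^2 + 5*z + 4) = (z - 5)*(z + 4)*(z + 1)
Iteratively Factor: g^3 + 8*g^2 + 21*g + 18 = (g + 3)*(g^2 + 5*g + 6) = (g + 2)*(g + 3)*(g + 3)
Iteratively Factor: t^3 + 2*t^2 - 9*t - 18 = (t + 3)*(t^2 - t - 6) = (t - 3)*(t + 3)*(t + 2)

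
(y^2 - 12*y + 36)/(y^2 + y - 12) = (y^2 - 12*y + 36)/(y^2 + y - 12)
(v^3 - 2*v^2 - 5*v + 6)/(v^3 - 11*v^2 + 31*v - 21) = (v + 2)/(v - 7)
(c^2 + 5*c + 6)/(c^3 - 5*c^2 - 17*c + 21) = (c + 2)/(c^2 - 8*c + 7)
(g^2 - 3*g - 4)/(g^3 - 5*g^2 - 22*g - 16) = (g - 4)/(g^2 - 6*g - 16)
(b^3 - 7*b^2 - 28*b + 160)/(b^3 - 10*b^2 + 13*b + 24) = (b^2 + b - 20)/(b^2 - 2*b - 3)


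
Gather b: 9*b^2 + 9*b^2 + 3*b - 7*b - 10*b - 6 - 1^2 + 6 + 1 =18*b^2 - 14*b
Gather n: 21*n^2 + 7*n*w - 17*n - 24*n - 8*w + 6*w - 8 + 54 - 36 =21*n^2 + n*(7*w - 41) - 2*w + 10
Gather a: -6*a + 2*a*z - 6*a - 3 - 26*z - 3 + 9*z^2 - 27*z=a*(2*z - 12) + 9*z^2 - 53*z - 6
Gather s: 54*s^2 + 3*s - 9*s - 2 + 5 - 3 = 54*s^2 - 6*s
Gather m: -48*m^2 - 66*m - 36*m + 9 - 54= -48*m^2 - 102*m - 45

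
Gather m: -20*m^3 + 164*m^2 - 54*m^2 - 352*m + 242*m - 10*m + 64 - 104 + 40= -20*m^3 + 110*m^2 - 120*m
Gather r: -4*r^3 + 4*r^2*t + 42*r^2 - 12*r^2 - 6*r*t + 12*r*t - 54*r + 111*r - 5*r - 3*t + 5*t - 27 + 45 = -4*r^3 + r^2*(4*t + 30) + r*(6*t + 52) + 2*t + 18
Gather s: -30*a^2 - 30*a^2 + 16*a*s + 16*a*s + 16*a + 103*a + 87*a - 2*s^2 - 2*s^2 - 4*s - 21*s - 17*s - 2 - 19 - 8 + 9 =-60*a^2 + 206*a - 4*s^2 + s*(32*a - 42) - 20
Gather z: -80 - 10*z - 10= -10*z - 90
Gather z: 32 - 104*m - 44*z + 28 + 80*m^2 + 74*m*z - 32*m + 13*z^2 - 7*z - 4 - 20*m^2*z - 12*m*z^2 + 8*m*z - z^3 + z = 80*m^2 - 136*m - z^3 + z^2*(13 - 12*m) + z*(-20*m^2 + 82*m - 50) + 56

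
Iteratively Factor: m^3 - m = (m - 1)*(m^2 + m) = m*(m - 1)*(m + 1)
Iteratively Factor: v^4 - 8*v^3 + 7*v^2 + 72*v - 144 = (v - 4)*(v^3 - 4*v^2 - 9*v + 36) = (v - 4)*(v + 3)*(v^2 - 7*v + 12) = (v - 4)*(v - 3)*(v + 3)*(v - 4)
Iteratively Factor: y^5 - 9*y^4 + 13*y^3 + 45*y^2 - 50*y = (y - 5)*(y^4 - 4*y^3 - 7*y^2 + 10*y) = (y - 5)^2*(y^3 + y^2 - 2*y) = (y - 5)^2*(y + 2)*(y^2 - y) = y*(y - 5)^2*(y + 2)*(y - 1)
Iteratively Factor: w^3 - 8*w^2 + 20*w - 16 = (w - 4)*(w^2 - 4*w + 4) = (w - 4)*(w - 2)*(w - 2)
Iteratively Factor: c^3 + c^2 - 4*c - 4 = (c - 2)*(c^2 + 3*c + 2) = (c - 2)*(c + 1)*(c + 2)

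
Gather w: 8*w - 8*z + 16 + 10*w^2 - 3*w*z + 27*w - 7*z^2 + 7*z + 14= 10*w^2 + w*(35 - 3*z) - 7*z^2 - z + 30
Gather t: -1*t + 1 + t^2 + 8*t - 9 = t^2 + 7*t - 8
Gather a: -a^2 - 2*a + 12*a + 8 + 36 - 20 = -a^2 + 10*a + 24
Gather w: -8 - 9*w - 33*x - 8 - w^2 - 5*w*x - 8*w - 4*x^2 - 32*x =-w^2 + w*(-5*x - 17) - 4*x^2 - 65*x - 16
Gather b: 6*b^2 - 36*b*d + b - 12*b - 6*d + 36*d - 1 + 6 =6*b^2 + b*(-36*d - 11) + 30*d + 5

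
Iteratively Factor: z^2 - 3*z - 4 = (z + 1)*(z - 4)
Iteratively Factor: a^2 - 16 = (a + 4)*(a - 4)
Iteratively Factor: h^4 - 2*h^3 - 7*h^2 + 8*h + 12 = (h + 1)*(h^3 - 3*h^2 - 4*h + 12) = (h + 1)*(h + 2)*(h^2 - 5*h + 6) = (h - 3)*(h + 1)*(h + 2)*(h - 2)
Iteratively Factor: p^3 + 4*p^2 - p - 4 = (p - 1)*(p^2 + 5*p + 4) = (p - 1)*(p + 4)*(p + 1)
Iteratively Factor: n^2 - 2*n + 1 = (n - 1)*(n - 1)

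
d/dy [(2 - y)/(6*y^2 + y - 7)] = (-6*y^2 - y + (y - 2)*(12*y + 1) + 7)/(6*y^2 + y - 7)^2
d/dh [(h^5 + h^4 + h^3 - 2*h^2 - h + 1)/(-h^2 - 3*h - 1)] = (-3*h^6 - 14*h^5 - 15*h^4 - 10*h^3 + 2*h^2 + 6*h + 4)/(h^4 + 6*h^3 + 11*h^2 + 6*h + 1)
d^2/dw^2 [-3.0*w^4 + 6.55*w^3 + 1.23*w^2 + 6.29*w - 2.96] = -36.0*w^2 + 39.3*w + 2.46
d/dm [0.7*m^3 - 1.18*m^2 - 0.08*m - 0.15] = 2.1*m^2 - 2.36*m - 0.08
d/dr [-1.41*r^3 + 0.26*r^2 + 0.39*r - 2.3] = -4.23*r^2 + 0.52*r + 0.39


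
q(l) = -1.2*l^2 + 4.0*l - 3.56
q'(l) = 4.0 - 2.4*l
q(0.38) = -2.21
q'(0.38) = 3.09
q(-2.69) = -23.00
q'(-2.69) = 10.46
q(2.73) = -1.58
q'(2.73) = -2.55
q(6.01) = -22.86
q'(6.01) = -10.42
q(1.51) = -0.26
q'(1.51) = 0.38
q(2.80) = -1.77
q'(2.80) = -2.72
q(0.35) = -2.31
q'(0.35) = 3.16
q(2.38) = -0.84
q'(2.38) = -1.71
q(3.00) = -2.36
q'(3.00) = -3.20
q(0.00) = -3.56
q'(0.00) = 4.00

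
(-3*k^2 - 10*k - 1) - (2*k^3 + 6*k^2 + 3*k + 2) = -2*k^3 - 9*k^2 - 13*k - 3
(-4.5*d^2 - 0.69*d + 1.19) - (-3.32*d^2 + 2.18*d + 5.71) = -1.18*d^2 - 2.87*d - 4.52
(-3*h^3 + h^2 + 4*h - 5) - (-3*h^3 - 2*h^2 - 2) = 3*h^2 + 4*h - 3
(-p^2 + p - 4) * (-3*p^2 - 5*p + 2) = 3*p^4 + 2*p^3 + 5*p^2 + 22*p - 8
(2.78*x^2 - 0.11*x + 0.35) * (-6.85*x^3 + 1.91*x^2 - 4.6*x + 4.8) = -19.043*x^5 + 6.0633*x^4 - 15.3956*x^3 + 14.5185*x^2 - 2.138*x + 1.68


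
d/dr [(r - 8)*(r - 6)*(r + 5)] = 3*r^2 - 18*r - 22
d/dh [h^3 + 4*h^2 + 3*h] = 3*h^2 + 8*h + 3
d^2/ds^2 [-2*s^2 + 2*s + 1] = -4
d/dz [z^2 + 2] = 2*z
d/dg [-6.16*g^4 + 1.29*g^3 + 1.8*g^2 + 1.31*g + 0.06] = -24.64*g^3 + 3.87*g^2 + 3.6*g + 1.31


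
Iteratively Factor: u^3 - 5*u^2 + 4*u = (u)*(u^2 - 5*u + 4) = u*(u - 1)*(u - 4)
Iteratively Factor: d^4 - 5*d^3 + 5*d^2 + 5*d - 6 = (d - 1)*(d^3 - 4*d^2 + d + 6) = (d - 1)*(d + 1)*(d^2 - 5*d + 6) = (d - 2)*(d - 1)*(d + 1)*(d - 3)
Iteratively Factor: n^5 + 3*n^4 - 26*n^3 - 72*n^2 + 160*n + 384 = (n - 3)*(n^4 + 6*n^3 - 8*n^2 - 96*n - 128) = (n - 3)*(n + 2)*(n^3 + 4*n^2 - 16*n - 64) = (n - 3)*(n + 2)*(n + 4)*(n^2 - 16) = (n - 3)*(n + 2)*(n + 4)^2*(n - 4)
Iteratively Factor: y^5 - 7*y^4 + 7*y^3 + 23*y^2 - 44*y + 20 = (y - 2)*(y^4 - 5*y^3 - 3*y^2 + 17*y - 10) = (y - 2)*(y + 2)*(y^3 - 7*y^2 + 11*y - 5) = (y - 5)*(y - 2)*(y + 2)*(y^2 - 2*y + 1) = (y - 5)*(y - 2)*(y - 1)*(y + 2)*(y - 1)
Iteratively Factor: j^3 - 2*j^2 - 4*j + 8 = (j + 2)*(j^2 - 4*j + 4) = (j - 2)*(j + 2)*(j - 2)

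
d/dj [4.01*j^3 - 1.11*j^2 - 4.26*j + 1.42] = 12.03*j^2 - 2.22*j - 4.26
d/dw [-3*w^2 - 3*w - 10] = -6*w - 3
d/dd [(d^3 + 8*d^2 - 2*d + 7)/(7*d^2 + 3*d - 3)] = (7*d^4 + 6*d^3 + 29*d^2 - 146*d - 15)/(49*d^4 + 42*d^3 - 33*d^2 - 18*d + 9)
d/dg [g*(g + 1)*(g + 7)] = 3*g^2 + 16*g + 7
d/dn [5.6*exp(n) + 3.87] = 5.6*exp(n)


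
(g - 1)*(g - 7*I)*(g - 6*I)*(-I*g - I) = -I*g^4 - 13*g^3 + 43*I*g^2 + 13*g - 42*I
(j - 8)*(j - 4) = j^2 - 12*j + 32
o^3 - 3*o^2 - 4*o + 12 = (o - 3)*(o - 2)*(o + 2)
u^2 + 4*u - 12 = (u - 2)*(u + 6)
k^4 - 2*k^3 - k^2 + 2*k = k*(k - 2)*(k - 1)*(k + 1)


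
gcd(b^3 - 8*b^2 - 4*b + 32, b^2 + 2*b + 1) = 1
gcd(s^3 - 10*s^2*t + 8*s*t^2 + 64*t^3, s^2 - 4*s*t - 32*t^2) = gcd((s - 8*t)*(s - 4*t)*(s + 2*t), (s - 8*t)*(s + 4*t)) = s - 8*t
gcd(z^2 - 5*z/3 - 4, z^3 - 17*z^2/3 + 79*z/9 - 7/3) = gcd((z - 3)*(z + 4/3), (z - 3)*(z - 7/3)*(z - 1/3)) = z - 3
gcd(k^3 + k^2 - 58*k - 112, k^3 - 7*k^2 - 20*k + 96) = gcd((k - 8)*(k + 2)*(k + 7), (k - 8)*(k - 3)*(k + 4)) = k - 8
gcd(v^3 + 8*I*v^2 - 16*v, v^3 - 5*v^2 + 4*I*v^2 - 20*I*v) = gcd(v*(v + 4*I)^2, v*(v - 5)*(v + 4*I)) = v^2 + 4*I*v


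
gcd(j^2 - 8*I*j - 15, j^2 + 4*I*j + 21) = j - 3*I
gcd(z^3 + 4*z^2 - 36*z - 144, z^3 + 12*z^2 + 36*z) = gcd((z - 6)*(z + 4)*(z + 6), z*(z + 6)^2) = z + 6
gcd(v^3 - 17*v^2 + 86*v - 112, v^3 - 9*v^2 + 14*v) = v^2 - 9*v + 14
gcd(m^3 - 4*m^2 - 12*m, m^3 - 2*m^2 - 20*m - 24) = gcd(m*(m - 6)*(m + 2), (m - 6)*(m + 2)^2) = m^2 - 4*m - 12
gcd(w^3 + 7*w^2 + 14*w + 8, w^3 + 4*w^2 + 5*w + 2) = w^2 + 3*w + 2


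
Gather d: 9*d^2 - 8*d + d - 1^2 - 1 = 9*d^2 - 7*d - 2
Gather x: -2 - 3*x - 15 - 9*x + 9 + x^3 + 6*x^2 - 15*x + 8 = x^3 + 6*x^2 - 27*x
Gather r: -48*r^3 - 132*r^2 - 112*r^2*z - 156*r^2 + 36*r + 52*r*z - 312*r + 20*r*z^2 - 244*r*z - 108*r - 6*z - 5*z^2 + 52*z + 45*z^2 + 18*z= -48*r^3 + r^2*(-112*z - 288) + r*(20*z^2 - 192*z - 384) + 40*z^2 + 64*z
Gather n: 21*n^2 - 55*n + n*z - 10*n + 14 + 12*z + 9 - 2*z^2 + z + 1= 21*n^2 + n*(z - 65) - 2*z^2 + 13*z + 24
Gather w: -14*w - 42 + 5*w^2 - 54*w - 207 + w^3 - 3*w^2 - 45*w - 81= w^3 + 2*w^2 - 113*w - 330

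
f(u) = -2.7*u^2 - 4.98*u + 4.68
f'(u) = -5.4*u - 4.98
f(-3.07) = -5.48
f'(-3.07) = 11.60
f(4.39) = -69.22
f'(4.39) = -28.69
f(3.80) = -53.23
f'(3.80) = -25.50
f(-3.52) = -11.24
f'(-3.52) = 14.03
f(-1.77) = 5.04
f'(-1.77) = 4.58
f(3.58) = -47.75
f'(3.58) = -24.31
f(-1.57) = 5.84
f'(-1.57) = 3.50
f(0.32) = 2.81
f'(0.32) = -6.71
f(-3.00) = -4.68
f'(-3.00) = 11.22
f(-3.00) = -4.68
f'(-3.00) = 11.22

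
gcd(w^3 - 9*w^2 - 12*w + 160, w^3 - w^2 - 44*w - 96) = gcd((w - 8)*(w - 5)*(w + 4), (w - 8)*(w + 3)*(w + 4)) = w^2 - 4*w - 32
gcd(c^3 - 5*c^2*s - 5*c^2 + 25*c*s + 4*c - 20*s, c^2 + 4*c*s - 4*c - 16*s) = c - 4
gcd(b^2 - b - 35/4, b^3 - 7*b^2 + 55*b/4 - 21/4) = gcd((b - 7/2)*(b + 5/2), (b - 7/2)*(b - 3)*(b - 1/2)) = b - 7/2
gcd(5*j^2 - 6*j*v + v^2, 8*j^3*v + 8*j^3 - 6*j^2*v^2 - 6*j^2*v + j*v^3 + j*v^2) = 1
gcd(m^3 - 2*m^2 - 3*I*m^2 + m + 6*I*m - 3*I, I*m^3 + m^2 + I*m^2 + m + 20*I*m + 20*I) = 1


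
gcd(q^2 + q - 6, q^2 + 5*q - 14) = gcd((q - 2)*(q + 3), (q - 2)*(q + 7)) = q - 2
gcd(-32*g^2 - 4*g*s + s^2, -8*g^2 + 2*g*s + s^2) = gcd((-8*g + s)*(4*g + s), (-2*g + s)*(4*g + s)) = 4*g + s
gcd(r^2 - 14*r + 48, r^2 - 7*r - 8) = r - 8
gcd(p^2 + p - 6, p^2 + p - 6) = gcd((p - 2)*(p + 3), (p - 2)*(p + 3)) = p^2 + p - 6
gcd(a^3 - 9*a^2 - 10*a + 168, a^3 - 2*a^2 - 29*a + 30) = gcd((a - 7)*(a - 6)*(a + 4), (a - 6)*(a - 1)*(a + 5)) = a - 6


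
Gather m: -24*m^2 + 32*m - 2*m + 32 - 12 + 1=-24*m^2 + 30*m + 21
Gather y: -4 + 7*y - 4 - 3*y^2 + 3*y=-3*y^2 + 10*y - 8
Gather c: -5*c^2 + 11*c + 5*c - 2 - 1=-5*c^2 + 16*c - 3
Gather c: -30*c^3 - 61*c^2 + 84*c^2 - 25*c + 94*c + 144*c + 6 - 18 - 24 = -30*c^3 + 23*c^2 + 213*c - 36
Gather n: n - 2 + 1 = n - 1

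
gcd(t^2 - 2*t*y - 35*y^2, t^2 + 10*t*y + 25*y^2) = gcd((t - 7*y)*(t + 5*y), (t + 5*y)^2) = t + 5*y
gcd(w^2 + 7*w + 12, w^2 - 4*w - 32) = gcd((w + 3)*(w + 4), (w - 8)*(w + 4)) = w + 4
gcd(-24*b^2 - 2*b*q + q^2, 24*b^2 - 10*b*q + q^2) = -6*b + q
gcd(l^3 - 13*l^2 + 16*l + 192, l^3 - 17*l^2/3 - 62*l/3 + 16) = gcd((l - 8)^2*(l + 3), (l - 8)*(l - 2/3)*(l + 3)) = l^2 - 5*l - 24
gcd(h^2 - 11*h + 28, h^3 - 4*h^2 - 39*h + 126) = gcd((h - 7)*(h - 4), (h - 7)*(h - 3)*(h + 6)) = h - 7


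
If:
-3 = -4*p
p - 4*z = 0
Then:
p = 3/4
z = 3/16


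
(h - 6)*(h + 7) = h^2 + h - 42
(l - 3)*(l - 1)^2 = l^3 - 5*l^2 + 7*l - 3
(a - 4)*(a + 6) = a^2 + 2*a - 24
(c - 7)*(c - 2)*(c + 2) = c^3 - 7*c^2 - 4*c + 28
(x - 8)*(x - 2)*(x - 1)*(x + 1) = x^4 - 10*x^3 + 15*x^2 + 10*x - 16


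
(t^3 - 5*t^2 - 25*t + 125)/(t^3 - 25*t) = (t - 5)/t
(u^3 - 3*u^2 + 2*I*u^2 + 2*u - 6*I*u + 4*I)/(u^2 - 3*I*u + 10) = (u^2 - 3*u + 2)/(u - 5*I)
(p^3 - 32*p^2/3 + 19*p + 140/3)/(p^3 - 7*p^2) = 1 - 11/(3*p) - 20/(3*p^2)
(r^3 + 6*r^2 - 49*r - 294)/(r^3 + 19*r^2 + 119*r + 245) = (r^2 - r - 42)/(r^2 + 12*r + 35)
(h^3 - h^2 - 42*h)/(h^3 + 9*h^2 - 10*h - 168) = h*(h - 7)/(h^2 + 3*h - 28)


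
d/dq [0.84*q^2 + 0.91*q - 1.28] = 1.68*q + 0.91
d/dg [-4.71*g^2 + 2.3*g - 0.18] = 2.3 - 9.42*g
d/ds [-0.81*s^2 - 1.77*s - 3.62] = -1.62*s - 1.77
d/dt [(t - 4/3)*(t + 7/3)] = 2*t + 1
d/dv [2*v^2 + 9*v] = 4*v + 9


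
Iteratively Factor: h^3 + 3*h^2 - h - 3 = (h + 3)*(h^2 - 1) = (h - 1)*(h + 3)*(h + 1)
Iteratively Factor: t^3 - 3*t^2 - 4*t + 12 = (t + 2)*(t^2 - 5*t + 6) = (t - 3)*(t + 2)*(t - 2)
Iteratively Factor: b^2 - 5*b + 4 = (b - 4)*(b - 1)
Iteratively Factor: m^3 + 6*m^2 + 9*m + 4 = (m + 1)*(m^2 + 5*m + 4) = (m + 1)*(m + 4)*(m + 1)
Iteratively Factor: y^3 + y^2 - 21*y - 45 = (y + 3)*(y^2 - 2*y - 15) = (y - 5)*(y + 3)*(y + 3)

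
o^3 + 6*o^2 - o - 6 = (o - 1)*(o + 1)*(o + 6)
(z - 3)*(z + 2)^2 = z^3 + z^2 - 8*z - 12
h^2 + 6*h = h*(h + 6)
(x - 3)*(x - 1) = x^2 - 4*x + 3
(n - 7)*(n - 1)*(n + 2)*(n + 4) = n^4 - 2*n^3 - 33*n^2 - 22*n + 56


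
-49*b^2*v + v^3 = v*(-7*b + v)*(7*b + v)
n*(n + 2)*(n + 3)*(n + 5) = n^4 + 10*n^3 + 31*n^2 + 30*n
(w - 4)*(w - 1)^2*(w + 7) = w^4 + w^3 - 33*w^2 + 59*w - 28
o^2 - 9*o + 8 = (o - 8)*(o - 1)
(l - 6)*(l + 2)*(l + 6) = l^3 + 2*l^2 - 36*l - 72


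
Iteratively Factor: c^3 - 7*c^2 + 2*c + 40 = (c - 5)*(c^2 - 2*c - 8) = (c - 5)*(c - 4)*(c + 2)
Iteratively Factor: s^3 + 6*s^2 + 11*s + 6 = (s + 3)*(s^2 + 3*s + 2) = (s + 1)*(s + 3)*(s + 2)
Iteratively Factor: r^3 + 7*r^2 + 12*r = (r)*(r^2 + 7*r + 12) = r*(r + 3)*(r + 4)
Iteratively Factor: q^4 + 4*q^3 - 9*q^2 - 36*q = (q)*(q^3 + 4*q^2 - 9*q - 36) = q*(q + 3)*(q^2 + q - 12) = q*(q - 3)*(q + 3)*(q + 4)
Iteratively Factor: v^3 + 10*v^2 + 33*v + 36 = (v + 3)*(v^2 + 7*v + 12) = (v + 3)*(v + 4)*(v + 3)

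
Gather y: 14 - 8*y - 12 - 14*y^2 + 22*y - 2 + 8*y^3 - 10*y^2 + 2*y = 8*y^3 - 24*y^2 + 16*y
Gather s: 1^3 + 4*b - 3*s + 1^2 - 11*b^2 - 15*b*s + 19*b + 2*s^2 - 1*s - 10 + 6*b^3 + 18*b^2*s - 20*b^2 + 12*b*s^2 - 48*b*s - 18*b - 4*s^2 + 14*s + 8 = 6*b^3 - 31*b^2 + 5*b + s^2*(12*b - 2) + s*(18*b^2 - 63*b + 10)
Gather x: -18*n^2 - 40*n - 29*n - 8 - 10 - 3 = -18*n^2 - 69*n - 21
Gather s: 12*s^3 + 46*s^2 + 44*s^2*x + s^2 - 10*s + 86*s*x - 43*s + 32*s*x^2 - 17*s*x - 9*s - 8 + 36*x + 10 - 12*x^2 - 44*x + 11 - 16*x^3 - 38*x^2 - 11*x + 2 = 12*s^3 + s^2*(44*x + 47) + s*(32*x^2 + 69*x - 62) - 16*x^3 - 50*x^2 - 19*x + 15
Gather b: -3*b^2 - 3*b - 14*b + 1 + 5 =-3*b^2 - 17*b + 6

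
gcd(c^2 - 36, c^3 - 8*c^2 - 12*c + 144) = c - 6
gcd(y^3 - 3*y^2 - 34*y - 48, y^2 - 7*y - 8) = y - 8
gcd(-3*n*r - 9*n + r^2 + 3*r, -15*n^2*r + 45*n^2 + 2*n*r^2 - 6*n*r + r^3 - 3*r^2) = -3*n + r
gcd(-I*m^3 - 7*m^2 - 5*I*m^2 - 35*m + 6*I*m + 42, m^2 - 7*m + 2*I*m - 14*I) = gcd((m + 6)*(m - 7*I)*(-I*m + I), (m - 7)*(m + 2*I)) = 1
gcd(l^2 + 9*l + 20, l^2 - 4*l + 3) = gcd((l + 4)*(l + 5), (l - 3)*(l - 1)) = 1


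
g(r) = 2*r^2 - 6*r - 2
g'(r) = 4*r - 6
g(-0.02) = -1.88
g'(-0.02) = -6.08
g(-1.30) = 9.18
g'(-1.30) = -11.20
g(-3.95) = 52.90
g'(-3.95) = -21.80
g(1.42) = -6.49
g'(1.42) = -0.32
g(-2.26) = 21.78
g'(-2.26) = -15.04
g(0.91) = -5.80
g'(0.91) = -2.36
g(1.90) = -6.18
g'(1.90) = 1.60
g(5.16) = 20.29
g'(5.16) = 14.64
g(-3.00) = 34.00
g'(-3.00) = -18.00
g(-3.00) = 34.00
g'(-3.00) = -18.00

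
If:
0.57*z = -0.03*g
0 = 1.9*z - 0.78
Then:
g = -7.80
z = 0.41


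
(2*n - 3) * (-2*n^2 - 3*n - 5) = -4*n^3 - n + 15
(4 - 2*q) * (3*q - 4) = -6*q^2 + 20*q - 16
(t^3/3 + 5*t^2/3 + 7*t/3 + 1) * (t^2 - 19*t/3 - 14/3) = t^5/3 - 4*t^4/9 - 88*t^3/9 - 194*t^2/9 - 155*t/9 - 14/3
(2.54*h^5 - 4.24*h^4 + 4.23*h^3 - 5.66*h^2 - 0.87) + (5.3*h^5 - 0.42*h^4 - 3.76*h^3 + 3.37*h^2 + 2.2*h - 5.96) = 7.84*h^5 - 4.66*h^4 + 0.470000000000001*h^3 - 2.29*h^2 + 2.2*h - 6.83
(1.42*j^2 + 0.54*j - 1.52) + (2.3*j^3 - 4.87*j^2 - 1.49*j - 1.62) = 2.3*j^3 - 3.45*j^2 - 0.95*j - 3.14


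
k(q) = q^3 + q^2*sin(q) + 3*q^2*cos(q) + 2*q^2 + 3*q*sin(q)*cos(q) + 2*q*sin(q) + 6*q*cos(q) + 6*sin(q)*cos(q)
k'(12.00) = 960.53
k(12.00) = 2332.14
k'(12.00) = 960.53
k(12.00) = 2332.14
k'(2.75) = -2.24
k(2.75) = -0.34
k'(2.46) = -11.73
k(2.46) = 1.80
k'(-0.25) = 6.32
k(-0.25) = -2.31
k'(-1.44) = -3.53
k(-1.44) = 1.43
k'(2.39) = -13.30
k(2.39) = 2.67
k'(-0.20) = 7.53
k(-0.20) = -1.97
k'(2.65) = -6.02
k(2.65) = 0.08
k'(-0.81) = -5.19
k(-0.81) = -2.30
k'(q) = -3*q^2*sin(q) + q^2*cos(q) + 3*q^2 - 3*q*sin(q)^2 - 4*q*sin(q) + 3*q*cos(q)^2 + 8*q*cos(q) + 4*q - 6*sin(q)^2 + 3*sin(q)*cos(q) + 2*sin(q) + 6*cos(q)^2 + 6*cos(q)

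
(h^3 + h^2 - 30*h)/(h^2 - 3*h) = (h^2 + h - 30)/(h - 3)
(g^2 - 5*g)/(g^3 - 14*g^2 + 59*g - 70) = g/(g^2 - 9*g + 14)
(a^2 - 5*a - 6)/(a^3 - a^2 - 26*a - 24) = 1/(a + 4)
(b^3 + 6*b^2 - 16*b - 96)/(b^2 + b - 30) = (b^2 - 16)/(b - 5)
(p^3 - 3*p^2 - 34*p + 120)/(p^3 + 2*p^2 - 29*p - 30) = (p - 4)/(p + 1)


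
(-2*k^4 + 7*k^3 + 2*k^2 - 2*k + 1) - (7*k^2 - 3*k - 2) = -2*k^4 + 7*k^3 - 5*k^2 + k + 3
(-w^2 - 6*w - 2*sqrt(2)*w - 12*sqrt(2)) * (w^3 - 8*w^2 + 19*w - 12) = -w^5 - 2*sqrt(2)*w^4 + 2*w^4 + 4*sqrt(2)*w^3 + 29*w^3 - 102*w^2 + 58*sqrt(2)*w^2 - 204*sqrt(2)*w + 72*w + 144*sqrt(2)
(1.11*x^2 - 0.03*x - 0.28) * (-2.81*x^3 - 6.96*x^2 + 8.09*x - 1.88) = -3.1191*x^5 - 7.6413*x^4 + 9.9755*x^3 - 0.3807*x^2 - 2.2088*x + 0.5264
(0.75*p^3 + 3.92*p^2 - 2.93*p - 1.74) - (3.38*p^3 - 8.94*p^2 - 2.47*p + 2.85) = -2.63*p^3 + 12.86*p^2 - 0.46*p - 4.59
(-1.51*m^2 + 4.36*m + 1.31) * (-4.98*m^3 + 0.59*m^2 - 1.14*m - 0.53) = 7.5198*m^5 - 22.6037*m^4 - 2.23*m^3 - 3.3972*m^2 - 3.8042*m - 0.6943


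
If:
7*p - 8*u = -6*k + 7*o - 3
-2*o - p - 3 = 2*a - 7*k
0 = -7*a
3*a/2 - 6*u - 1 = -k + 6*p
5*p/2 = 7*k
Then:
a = 0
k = -445/959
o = -339/137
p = -178/137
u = 1012/959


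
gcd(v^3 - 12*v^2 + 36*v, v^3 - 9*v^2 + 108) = v^2 - 12*v + 36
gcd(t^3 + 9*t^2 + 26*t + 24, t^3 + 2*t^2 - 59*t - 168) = t + 3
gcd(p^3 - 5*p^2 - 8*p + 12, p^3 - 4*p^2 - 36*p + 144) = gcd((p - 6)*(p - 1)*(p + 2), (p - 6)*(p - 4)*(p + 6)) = p - 6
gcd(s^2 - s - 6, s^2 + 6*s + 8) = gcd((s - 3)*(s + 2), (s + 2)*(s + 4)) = s + 2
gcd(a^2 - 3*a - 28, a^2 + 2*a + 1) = 1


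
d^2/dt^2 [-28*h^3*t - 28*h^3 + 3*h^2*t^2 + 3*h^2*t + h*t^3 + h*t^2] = 2*h*(3*h + 3*t + 1)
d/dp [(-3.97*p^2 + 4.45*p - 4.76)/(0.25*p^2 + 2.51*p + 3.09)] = (-11.0772*p^2 - 22.1546*p + 25.6981)/(0.0625*p^4 + 1.255*p^3 + 7.8451*p^2 + 15.5118*p + 9.5481)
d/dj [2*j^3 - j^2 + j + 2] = 6*j^2 - 2*j + 1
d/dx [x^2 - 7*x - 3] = 2*x - 7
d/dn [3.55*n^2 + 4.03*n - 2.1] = 7.1*n + 4.03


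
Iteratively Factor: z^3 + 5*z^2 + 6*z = (z)*(z^2 + 5*z + 6) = z*(z + 2)*(z + 3)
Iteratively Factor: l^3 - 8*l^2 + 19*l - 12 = (l - 1)*(l^2 - 7*l + 12) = (l - 3)*(l - 1)*(l - 4)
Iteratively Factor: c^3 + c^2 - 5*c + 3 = (c - 1)*(c^2 + 2*c - 3) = (c - 1)^2*(c + 3)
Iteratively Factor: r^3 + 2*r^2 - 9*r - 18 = (r + 2)*(r^2 - 9) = (r + 2)*(r + 3)*(r - 3)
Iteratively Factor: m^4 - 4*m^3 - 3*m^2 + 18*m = (m)*(m^3 - 4*m^2 - 3*m + 18) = m*(m - 3)*(m^2 - m - 6) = m*(m - 3)*(m + 2)*(m - 3)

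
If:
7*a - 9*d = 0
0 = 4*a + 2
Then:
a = -1/2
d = -7/18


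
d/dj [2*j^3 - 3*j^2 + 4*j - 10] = 6*j^2 - 6*j + 4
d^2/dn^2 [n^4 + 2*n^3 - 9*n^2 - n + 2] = 12*n^2 + 12*n - 18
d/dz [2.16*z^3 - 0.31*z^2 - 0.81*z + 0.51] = 6.48*z^2 - 0.62*z - 0.81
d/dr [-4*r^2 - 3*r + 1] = -8*r - 3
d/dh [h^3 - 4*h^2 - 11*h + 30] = 3*h^2 - 8*h - 11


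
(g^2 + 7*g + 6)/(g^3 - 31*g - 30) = (g + 6)/(g^2 - g - 30)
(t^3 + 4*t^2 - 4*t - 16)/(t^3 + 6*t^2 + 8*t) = (t - 2)/t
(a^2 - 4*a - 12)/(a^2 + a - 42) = (a + 2)/(a + 7)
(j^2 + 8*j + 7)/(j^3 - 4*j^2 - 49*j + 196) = (j + 1)/(j^2 - 11*j + 28)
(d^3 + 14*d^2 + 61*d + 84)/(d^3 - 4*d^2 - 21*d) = (d^2 + 11*d + 28)/(d*(d - 7))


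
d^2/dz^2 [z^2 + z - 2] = 2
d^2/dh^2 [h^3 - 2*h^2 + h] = 6*h - 4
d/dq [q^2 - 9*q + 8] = 2*q - 9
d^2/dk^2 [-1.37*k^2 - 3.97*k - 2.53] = -2.74000000000000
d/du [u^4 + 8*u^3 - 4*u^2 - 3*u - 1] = 4*u^3 + 24*u^2 - 8*u - 3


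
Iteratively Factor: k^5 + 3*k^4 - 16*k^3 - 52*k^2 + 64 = (k + 2)*(k^4 + k^3 - 18*k^2 - 16*k + 32) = (k + 2)*(k + 4)*(k^3 - 3*k^2 - 6*k + 8) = (k - 1)*(k + 2)*(k + 4)*(k^2 - 2*k - 8) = (k - 4)*(k - 1)*(k + 2)*(k + 4)*(k + 2)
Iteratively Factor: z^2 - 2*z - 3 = (z - 3)*(z + 1)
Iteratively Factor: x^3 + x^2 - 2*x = (x + 2)*(x^2 - x) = (x - 1)*(x + 2)*(x)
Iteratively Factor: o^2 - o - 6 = (o - 3)*(o + 2)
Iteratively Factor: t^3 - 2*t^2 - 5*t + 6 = (t - 3)*(t^2 + t - 2) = (t - 3)*(t - 1)*(t + 2)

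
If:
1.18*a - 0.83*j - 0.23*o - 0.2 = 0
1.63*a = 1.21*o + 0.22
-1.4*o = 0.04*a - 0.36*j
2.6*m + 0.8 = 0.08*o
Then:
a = 0.12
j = -0.06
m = -0.31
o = -0.02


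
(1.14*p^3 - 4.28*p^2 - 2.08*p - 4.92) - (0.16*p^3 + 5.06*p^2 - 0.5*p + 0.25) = 0.98*p^3 - 9.34*p^2 - 1.58*p - 5.17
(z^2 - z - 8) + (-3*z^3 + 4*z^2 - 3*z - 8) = -3*z^3 + 5*z^2 - 4*z - 16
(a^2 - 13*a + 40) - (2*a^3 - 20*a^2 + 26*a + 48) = -2*a^3 + 21*a^2 - 39*a - 8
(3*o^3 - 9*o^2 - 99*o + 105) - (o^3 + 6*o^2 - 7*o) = 2*o^3 - 15*o^2 - 92*o + 105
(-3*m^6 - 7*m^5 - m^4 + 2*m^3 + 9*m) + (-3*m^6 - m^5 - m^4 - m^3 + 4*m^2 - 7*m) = -6*m^6 - 8*m^5 - 2*m^4 + m^3 + 4*m^2 + 2*m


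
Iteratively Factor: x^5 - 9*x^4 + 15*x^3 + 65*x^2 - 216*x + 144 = (x - 3)*(x^4 - 6*x^3 - 3*x^2 + 56*x - 48) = (x - 3)*(x - 1)*(x^3 - 5*x^2 - 8*x + 48) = (x - 3)*(x - 1)*(x + 3)*(x^2 - 8*x + 16) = (x - 4)*(x - 3)*(x - 1)*(x + 3)*(x - 4)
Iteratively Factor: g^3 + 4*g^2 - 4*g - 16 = (g + 4)*(g^2 - 4) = (g + 2)*(g + 4)*(g - 2)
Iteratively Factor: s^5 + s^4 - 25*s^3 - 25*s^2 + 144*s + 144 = (s + 4)*(s^4 - 3*s^3 - 13*s^2 + 27*s + 36) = (s + 1)*(s + 4)*(s^3 - 4*s^2 - 9*s + 36) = (s - 4)*(s + 1)*(s + 4)*(s^2 - 9) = (s - 4)*(s - 3)*(s + 1)*(s + 4)*(s + 3)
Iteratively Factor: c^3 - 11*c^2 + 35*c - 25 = (c - 5)*(c^2 - 6*c + 5) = (c - 5)^2*(c - 1)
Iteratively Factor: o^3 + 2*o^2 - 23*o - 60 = (o - 5)*(o^2 + 7*o + 12) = (o - 5)*(o + 3)*(o + 4)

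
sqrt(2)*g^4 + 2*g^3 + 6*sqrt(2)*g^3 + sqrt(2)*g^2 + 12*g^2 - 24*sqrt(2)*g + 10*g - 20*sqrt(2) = (g + 5)*(g - sqrt(2))*(g + 2*sqrt(2))*(sqrt(2)*g + sqrt(2))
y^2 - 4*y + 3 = (y - 3)*(y - 1)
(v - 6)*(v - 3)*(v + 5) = v^3 - 4*v^2 - 27*v + 90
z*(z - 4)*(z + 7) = z^3 + 3*z^2 - 28*z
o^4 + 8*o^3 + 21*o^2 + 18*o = o*(o + 2)*(o + 3)^2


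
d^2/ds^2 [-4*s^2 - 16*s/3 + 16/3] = -8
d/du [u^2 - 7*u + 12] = 2*u - 7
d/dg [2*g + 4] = 2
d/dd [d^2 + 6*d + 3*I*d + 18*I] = 2*d + 6 + 3*I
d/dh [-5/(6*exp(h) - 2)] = 15*exp(h)/(2*(3*exp(h) - 1)^2)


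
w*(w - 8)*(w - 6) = w^3 - 14*w^2 + 48*w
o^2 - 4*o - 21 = (o - 7)*(o + 3)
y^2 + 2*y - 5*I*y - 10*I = (y + 2)*(y - 5*I)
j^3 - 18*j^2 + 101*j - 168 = (j - 8)*(j - 7)*(j - 3)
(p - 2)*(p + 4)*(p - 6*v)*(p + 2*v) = p^4 - 4*p^3*v + 2*p^3 - 12*p^2*v^2 - 8*p^2*v - 8*p^2 - 24*p*v^2 + 32*p*v + 96*v^2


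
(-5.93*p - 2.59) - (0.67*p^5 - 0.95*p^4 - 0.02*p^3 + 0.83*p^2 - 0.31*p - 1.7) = -0.67*p^5 + 0.95*p^4 + 0.02*p^3 - 0.83*p^2 - 5.62*p - 0.89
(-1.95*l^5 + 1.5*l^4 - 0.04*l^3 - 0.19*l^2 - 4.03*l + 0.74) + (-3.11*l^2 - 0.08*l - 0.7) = -1.95*l^5 + 1.5*l^4 - 0.04*l^3 - 3.3*l^2 - 4.11*l + 0.04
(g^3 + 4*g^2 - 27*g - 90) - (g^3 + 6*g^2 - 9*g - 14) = -2*g^2 - 18*g - 76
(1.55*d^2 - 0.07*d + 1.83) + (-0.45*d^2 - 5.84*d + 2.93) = 1.1*d^2 - 5.91*d + 4.76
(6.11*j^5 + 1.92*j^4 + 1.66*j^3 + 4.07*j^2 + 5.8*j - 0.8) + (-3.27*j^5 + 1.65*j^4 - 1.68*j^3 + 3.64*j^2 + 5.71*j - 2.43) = 2.84*j^5 + 3.57*j^4 - 0.02*j^3 + 7.71*j^2 + 11.51*j - 3.23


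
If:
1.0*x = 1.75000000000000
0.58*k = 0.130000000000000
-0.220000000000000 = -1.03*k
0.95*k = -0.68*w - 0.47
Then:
No Solution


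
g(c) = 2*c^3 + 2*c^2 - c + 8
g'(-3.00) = 41.00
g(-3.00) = -25.00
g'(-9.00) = 449.00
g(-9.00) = -1279.00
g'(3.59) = 90.69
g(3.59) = 122.72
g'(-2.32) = 22.01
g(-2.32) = -3.89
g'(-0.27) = -1.64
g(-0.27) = 8.38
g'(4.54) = 140.83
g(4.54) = 231.84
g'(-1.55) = 7.22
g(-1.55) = 6.91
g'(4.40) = 132.76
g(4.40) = 212.69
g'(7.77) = 392.32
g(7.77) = 1059.17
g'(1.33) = 14.93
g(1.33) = 14.91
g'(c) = 6*c^2 + 4*c - 1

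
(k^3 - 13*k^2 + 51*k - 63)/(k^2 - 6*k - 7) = (k^2 - 6*k + 9)/(k + 1)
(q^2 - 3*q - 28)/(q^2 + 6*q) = (q^2 - 3*q - 28)/(q*(q + 6))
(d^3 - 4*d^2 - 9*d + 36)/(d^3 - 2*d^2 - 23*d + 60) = (d + 3)/(d + 5)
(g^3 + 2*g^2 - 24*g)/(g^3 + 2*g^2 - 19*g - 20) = g*(g + 6)/(g^2 + 6*g + 5)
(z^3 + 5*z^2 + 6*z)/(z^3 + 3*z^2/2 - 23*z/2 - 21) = 2*z/(2*z - 7)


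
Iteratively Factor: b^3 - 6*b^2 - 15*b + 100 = (b - 5)*(b^2 - b - 20) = (b - 5)*(b + 4)*(b - 5)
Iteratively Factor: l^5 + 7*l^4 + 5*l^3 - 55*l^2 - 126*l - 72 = (l + 2)*(l^4 + 5*l^3 - 5*l^2 - 45*l - 36) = (l - 3)*(l + 2)*(l^3 + 8*l^2 + 19*l + 12) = (l - 3)*(l + 2)*(l + 4)*(l^2 + 4*l + 3) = (l - 3)*(l + 1)*(l + 2)*(l + 4)*(l + 3)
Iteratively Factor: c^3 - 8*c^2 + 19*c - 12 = (c - 3)*(c^2 - 5*c + 4) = (c - 3)*(c - 1)*(c - 4)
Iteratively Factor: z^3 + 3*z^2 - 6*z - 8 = (z - 2)*(z^2 + 5*z + 4) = (z - 2)*(z + 4)*(z + 1)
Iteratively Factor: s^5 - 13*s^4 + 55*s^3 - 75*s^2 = (s)*(s^4 - 13*s^3 + 55*s^2 - 75*s) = s*(s - 5)*(s^3 - 8*s^2 + 15*s) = s*(s - 5)*(s - 3)*(s^2 - 5*s) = s^2*(s - 5)*(s - 3)*(s - 5)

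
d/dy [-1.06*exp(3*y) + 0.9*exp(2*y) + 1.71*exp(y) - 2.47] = (-3.18*exp(2*y) + 1.8*exp(y) + 1.71)*exp(y)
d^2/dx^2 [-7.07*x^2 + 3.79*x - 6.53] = -14.1400000000000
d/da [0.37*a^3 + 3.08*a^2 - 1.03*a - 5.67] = 1.11*a^2 + 6.16*a - 1.03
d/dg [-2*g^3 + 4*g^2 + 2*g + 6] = -6*g^2 + 8*g + 2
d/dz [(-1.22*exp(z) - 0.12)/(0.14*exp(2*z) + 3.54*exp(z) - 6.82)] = (0.1708*exp(2*z) + 0.0335999999999999*exp(z) + 8.7452)*exp(z)/(0.0196*exp(4*z) + 0.9912*exp(3*z) + 10.622*exp(2*z) - 48.2856*exp(z) + 46.5124)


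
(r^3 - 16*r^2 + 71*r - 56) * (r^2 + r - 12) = r^5 - 15*r^4 + 43*r^3 + 207*r^2 - 908*r + 672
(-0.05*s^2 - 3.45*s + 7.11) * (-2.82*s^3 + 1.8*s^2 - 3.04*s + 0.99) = 0.141*s^5 + 9.639*s^4 - 26.1082*s^3 + 23.2365*s^2 - 25.0299*s + 7.0389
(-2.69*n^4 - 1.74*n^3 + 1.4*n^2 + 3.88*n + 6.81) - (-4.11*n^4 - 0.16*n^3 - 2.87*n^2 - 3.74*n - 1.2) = 1.42*n^4 - 1.58*n^3 + 4.27*n^2 + 7.62*n + 8.01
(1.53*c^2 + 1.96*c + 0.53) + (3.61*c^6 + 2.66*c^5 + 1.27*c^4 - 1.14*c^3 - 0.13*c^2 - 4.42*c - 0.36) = 3.61*c^6 + 2.66*c^5 + 1.27*c^4 - 1.14*c^3 + 1.4*c^2 - 2.46*c + 0.17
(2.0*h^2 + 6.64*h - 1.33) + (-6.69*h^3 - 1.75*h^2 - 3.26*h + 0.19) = -6.69*h^3 + 0.25*h^2 + 3.38*h - 1.14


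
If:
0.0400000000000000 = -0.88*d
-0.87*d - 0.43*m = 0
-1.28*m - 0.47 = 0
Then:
No Solution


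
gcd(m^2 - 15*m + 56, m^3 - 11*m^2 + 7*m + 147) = m - 7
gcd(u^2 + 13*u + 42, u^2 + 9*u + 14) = u + 7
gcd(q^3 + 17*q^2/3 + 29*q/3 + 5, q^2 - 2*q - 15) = q + 3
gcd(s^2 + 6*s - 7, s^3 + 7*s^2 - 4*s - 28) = s + 7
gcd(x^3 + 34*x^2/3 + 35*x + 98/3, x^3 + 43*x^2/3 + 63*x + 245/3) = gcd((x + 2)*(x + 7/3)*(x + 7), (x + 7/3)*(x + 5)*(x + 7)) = x^2 + 28*x/3 + 49/3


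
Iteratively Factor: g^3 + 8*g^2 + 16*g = (g + 4)*(g^2 + 4*g) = (g + 4)^2*(g)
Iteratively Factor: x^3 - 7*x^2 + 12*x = (x)*(x^2 - 7*x + 12) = x*(x - 4)*(x - 3)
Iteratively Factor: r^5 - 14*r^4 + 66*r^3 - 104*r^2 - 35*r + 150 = (r - 5)*(r^4 - 9*r^3 + 21*r^2 + r - 30) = (r - 5)*(r + 1)*(r^3 - 10*r^2 + 31*r - 30) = (r - 5)^2*(r + 1)*(r^2 - 5*r + 6) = (r - 5)^2*(r - 2)*(r + 1)*(r - 3)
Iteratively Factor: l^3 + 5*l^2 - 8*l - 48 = (l + 4)*(l^2 + l - 12) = (l - 3)*(l + 4)*(l + 4)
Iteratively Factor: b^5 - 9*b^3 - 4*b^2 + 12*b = (b + 2)*(b^4 - 2*b^3 - 5*b^2 + 6*b) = (b - 3)*(b + 2)*(b^3 + b^2 - 2*b) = (b - 3)*(b + 2)^2*(b^2 - b) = (b - 3)*(b - 1)*(b + 2)^2*(b)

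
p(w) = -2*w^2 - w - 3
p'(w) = -4*w - 1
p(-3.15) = -19.70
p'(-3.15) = 11.60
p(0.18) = -3.24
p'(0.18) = -1.72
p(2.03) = -13.27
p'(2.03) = -9.12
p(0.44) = -3.83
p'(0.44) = -2.76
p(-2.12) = -9.87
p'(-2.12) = 7.48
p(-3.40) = -22.72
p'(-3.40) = 12.60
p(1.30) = -7.68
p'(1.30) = -6.20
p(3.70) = -34.08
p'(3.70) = -15.80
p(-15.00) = -438.00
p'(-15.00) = 59.00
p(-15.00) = -438.00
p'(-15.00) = 59.00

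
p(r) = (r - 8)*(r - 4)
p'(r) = 2*r - 12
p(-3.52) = 86.63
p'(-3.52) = -19.04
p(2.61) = 7.49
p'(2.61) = -6.78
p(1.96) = 12.32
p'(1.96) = -8.08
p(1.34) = 17.72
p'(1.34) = -9.32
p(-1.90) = 58.41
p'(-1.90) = -15.80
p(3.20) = 3.84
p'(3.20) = -5.60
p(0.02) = 31.76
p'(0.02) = -11.96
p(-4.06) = 97.20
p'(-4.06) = -20.12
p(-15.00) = 437.00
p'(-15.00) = -42.00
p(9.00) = 5.00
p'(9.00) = 6.00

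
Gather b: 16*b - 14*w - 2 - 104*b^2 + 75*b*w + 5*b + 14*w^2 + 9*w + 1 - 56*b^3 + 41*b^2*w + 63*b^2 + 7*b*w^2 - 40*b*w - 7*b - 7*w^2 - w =-56*b^3 + b^2*(41*w - 41) + b*(7*w^2 + 35*w + 14) + 7*w^2 - 6*w - 1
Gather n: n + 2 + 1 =n + 3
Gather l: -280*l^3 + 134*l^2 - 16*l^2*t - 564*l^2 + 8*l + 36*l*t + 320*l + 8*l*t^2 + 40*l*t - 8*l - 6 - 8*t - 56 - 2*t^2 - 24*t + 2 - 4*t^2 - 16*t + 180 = -280*l^3 + l^2*(-16*t - 430) + l*(8*t^2 + 76*t + 320) - 6*t^2 - 48*t + 120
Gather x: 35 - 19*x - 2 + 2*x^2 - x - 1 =2*x^2 - 20*x + 32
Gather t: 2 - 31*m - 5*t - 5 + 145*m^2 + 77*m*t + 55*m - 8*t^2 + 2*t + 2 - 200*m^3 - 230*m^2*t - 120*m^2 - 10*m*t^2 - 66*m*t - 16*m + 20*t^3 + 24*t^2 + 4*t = -200*m^3 + 25*m^2 + 8*m + 20*t^3 + t^2*(16 - 10*m) + t*(-230*m^2 + 11*m + 1) - 1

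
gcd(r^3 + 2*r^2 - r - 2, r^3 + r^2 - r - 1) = r^2 - 1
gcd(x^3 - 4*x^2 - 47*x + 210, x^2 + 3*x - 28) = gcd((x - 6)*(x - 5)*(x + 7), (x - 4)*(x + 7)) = x + 7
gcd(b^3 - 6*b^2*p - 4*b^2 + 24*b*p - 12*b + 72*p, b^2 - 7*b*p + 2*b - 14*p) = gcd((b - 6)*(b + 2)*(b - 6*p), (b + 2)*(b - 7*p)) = b + 2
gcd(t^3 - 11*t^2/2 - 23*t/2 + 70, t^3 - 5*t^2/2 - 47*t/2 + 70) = t - 4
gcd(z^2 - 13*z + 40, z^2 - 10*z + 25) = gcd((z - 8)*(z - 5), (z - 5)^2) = z - 5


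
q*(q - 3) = q^2 - 3*q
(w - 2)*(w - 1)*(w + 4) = w^3 + w^2 - 10*w + 8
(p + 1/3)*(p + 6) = p^2 + 19*p/3 + 2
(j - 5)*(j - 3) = j^2 - 8*j + 15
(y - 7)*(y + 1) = y^2 - 6*y - 7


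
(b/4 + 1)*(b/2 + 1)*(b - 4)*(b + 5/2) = b^4/8 + 9*b^3/16 - 11*b^2/8 - 9*b - 10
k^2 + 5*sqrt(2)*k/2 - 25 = (k - 5*sqrt(2)/2)*(k + 5*sqrt(2))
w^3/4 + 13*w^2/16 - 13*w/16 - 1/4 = (w/4 + 1)*(w - 1)*(w + 1/4)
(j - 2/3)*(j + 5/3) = j^2 + j - 10/9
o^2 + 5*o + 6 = (o + 2)*(o + 3)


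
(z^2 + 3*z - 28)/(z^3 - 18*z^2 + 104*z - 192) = (z + 7)/(z^2 - 14*z + 48)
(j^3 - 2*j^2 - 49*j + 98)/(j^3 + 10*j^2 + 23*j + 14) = (j^2 - 9*j + 14)/(j^2 + 3*j + 2)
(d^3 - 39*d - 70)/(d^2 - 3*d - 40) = (d^2 - 5*d - 14)/(d - 8)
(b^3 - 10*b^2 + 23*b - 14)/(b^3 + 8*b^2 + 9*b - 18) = (b^2 - 9*b + 14)/(b^2 + 9*b + 18)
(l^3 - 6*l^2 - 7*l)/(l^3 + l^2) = (l - 7)/l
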